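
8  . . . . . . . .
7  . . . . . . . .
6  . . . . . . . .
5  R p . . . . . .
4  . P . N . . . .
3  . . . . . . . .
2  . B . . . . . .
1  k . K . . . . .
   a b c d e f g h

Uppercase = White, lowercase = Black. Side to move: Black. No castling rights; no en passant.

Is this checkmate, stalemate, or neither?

Black to move; black king on a1.
In check: yes, from the white bishop on b2 and the white rook on a5.
King squares — b1: attacked by Kc1; a2: attacked by Ra5; b2: attacked by Kc1.
Legal moves for Black: none.
In check with no legal moves → checkmate.

checkmate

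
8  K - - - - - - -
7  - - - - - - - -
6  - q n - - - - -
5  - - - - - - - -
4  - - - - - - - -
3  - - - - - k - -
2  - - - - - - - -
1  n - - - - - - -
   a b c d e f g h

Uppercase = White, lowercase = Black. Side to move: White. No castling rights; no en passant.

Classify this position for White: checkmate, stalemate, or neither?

White to move; white king on a8.
In check: no.
King squares — a7: attacked by Qb6; b7: attacked by Qb6; b8: attacked by Qb6.
Legal moves for White: none.
Not in check and no legal moves → stalemate.

stalemate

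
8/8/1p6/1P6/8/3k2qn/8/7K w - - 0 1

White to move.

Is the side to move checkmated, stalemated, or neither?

stalemate

White to move; white king on h1.
In check: no.
King squares — g1: attacked by Qg3; g2: attacked by Qg3; h2: attacked by Qg3.
Legal moves for White: none.
Not in check and no legal moves → stalemate.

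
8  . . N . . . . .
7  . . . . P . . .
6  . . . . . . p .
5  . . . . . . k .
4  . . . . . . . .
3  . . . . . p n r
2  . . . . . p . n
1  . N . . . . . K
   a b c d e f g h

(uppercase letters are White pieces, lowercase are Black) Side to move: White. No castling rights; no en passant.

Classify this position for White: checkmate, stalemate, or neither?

checkmate

White to move; white king on h1.
In check: yes, from the black knight on g3.
King squares — g1: attacked by Pf2; g2: attacked by Pf3; h2: attacked by Rh3.
Legal moves for White: none.
In check with no legal moves → checkmate.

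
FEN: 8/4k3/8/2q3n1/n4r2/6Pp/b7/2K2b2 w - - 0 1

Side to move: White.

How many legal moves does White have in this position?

2

White to move; king on c1.
In check: yes, from the black queen on c5.
Legal moves: Kd2, Kd1.
Count: 2.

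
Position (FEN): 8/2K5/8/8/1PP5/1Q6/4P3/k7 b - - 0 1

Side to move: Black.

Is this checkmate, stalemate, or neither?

stalemate

Black to move; black king on a1.
In check: no.
King squares — b1: attacked by Qb3; a2: attacked by Qb3; b2: attacked by Qb3.
Legal moves for Black: none.
Not in check and no legal moves → stalemate.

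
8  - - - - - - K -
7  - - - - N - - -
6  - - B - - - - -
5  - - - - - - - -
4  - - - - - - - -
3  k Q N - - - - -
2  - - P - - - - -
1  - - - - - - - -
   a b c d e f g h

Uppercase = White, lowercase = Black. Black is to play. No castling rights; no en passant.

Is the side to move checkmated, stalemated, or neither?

checkmate

Black to move; black king on a3.
In check: yes, from the white queen on b3.
King squares — a2: attacked by Qb3; b2: attacked by Qb3; b3: attacked by Pc2; a4: attacked by Qb3; b4: attacked by Qb3.
Legal moves for Black: none.
In check with no legal moves → checkmate.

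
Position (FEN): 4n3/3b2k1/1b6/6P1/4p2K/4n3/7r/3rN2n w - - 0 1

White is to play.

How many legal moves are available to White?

White to move; king on h4.
In check: yes, from the black rook on h2.
Legal moves: none.
Count: 0.

0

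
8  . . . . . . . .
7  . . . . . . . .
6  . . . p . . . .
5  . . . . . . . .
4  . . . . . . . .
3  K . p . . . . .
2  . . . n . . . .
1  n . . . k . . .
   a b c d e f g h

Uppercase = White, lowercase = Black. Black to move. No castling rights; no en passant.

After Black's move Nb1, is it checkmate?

no

After Nb1: white king on a3; in check: yes, from the black knight on b1.
White has 3 legal replies: Kb4, Ka4, Ka2.
In check but a legal move exists → not checkmate.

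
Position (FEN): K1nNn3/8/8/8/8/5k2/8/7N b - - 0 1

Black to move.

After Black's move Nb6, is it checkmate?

After Nb6: white king on a8; in check: yes, from the black knight on b6.
White has 3 legal replies: Kb8, Kb7, Ka7.
In check but a legal move exists → not checkmate.

no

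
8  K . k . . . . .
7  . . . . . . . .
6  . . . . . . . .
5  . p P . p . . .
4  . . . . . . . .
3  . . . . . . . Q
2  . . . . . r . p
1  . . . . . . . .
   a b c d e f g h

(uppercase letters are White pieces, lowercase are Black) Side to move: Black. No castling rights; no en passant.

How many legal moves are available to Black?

3

Black to move; king on c8.
In check: yes, from the white queen on h3.
Legal moves: Kd8, Kc7, Rf5.
Count: 3.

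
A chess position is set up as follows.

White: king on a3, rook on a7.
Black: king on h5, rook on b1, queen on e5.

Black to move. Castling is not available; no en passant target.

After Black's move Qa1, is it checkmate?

After Qa1: white king on a3; in check: yes, from the black queen on a1.
King squares — a2: attacked by Qa1; b2: attacked by Qa1; b3: attacked by Rb1; a4: attacked by Qa1; b4: attacked by Rb1.
White has no legal moves → checkmate.

yes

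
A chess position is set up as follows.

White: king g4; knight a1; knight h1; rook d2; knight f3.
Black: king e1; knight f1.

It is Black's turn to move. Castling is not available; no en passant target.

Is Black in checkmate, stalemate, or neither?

Black to move; black king on e1.
In check: yes, from the white knight on f3.
King squares — d1: attacked by Rd2; f1: own knight; d2: attacked by Nf3; e2: attacked by Rd2; f2: attacked by Nh1.
Legal moves for Black: none.
In check with no legal moves → checkmate.

checkmate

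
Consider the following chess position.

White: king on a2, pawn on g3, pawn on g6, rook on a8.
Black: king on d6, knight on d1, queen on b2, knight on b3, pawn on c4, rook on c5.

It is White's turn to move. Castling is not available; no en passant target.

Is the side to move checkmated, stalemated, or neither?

White to move; white king on a2.
In check: yes, from the black queen on b2.
King squares — a1: attacked by Qb2; b1: attacked by Qb2; b2: attacked by Nd1; a3: attacked by Qb2; b3: attacked by Qb2.
Legal moves for White: none.
In check with no legal moves → checkmate.

checkmate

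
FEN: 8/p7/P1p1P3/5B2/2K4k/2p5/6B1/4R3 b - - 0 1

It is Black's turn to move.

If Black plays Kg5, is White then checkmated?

no

After Kg5: white king on c4; in check: no.
White is not in check, so this cannot be checkmate.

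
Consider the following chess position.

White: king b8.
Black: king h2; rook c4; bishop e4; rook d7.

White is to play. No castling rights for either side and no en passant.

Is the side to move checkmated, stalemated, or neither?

stalemate

White to move; white king on b8.
In check: no.
King squares — a7: attacked by Rd7; b7: attacked by Be4; c7: attacked by Rc4; a8: attacked by Be4; c8: attacked by Rc4.
Legal moves for White: none.
Not in check and no legal moves → stalemate.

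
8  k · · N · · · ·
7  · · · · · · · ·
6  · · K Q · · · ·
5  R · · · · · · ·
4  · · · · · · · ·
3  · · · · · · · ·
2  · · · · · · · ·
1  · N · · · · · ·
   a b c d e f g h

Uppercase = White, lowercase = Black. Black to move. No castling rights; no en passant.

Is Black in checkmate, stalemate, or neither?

checkmate

Black to move; black king on a8.
In check: yes, from the white rook on a5.
King squares — a7: attacked by Ra5; b7: attacked by Kc6; b8: attacked by Qd6.
Legal moves for Black: none.
In check with no legal moves → checkmate.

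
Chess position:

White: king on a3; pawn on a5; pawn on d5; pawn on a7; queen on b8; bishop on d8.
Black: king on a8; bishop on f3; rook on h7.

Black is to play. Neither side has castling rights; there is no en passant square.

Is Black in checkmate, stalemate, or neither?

Black to move; black king on a8.
In check: yes, from the white queen on b8.
King squares — a7: attacked by Qb8; b7: attacked by Qb8; b8: attacked by Pa7.
Legal moves for Black: none.
In check with no legal moves → checkmate.

checkmate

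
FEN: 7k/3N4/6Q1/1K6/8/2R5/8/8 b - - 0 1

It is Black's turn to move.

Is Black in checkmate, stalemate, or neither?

stalemate

Black to move; black king on h8.
In check: no.
King squares — g7: attacked by Qg6; h7: attacked by Qg6; g8: attacked by Qg6.
Legal moves for Black: none.
Not in check and no legal moves → stalemate.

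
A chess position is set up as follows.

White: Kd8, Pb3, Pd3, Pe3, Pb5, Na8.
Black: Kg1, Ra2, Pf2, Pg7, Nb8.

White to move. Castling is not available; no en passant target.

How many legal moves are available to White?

White to move; king on d8.
In check: no.
Legal moves: Ke8, Kc8, Ke7, Kc7, Nc7, Nb6, b6, e4, d4, b4.
Count: 10.

10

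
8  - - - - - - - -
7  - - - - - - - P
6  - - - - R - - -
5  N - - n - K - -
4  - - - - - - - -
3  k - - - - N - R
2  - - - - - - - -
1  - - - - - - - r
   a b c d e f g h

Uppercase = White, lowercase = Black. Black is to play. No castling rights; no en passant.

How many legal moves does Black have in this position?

Black to move; king on a3.
In check: no.
Legal moves: Ne7+, Nc7, Nf6, Nb6, Nf4, Nb4, Ne3+, Nc3, Kb4, Ka4, Kb2, Ka2, Rxh3, Rh2, Rg1, Rf1, Re1, Rd1, Rc1, Rb1, Ra1.
Count: 21.

21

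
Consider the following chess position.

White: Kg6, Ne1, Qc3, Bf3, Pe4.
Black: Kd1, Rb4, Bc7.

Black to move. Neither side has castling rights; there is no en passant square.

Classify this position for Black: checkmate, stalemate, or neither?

checkmate

Black to move; black king on d1.
In check: yes, from the white bishop on f3.
King squares — c1: attacked by Qc3; e1: attacked by Qc3; c2: attacked by Ne1; d2: attacked by Qc3; e2: attacked by Bf3.
Legal moves for Black: none.
In check with no legal moves → checkmate.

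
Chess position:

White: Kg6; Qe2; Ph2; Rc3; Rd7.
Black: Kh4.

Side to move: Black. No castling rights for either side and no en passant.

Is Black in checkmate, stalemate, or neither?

Black to move; black king on h4.
In check: no.
King squares — g3: attacked by Ph2; h3: attacked by Rc3; g4: attacked by Qe2; g5: attacked by Kg6; h5: attacked by Qe2.
Legal moves for Black: none.
Not in check and no legal moves → stalemate.

stalemate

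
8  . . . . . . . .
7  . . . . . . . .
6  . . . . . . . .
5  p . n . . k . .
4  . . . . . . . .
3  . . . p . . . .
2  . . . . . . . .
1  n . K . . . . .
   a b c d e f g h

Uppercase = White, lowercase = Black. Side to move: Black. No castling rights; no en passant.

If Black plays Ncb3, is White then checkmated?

After Ncb3: white king on c1; in check: yes, from the black knight on b3.
White has 3 legal replies: Kb2, Kd1, Kb1.
In check but a legal move exists → not checkmate.

no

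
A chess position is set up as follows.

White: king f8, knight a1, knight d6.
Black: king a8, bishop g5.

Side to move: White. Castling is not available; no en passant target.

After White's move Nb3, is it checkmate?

After Nb3: black king on a8; in check: no.
Black is not in check, so this cannot be checkmate.

no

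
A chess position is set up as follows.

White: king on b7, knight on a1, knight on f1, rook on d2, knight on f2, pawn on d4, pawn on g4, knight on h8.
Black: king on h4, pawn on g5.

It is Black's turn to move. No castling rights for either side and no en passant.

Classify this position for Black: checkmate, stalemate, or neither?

stalemate

Black to move; black king on h4.
In check: no.
King squares — g3: attacked by Nf1; h3: attacked by Nf2; g4: attacked by Nf2; g5: own pawn; h5: attacked by Pg4.
Legal moves for Black: none.
Not in check and no legal moves → stalemate.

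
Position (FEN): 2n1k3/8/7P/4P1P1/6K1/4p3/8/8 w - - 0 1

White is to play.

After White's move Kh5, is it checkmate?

After Kh5: black king on e8; in check: no.
Black is not in check, so this cannot be checkmate.

no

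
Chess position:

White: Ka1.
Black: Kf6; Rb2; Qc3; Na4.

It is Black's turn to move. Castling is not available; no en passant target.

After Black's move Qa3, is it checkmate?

yes

After Qa3: white king on a1; in check: yes, from the black queen on a3.
King squares — b1: attacked by Rb2; a2: attacked by Rb2; b2: attacked by Qa3.
White has no legal moves → checkmate.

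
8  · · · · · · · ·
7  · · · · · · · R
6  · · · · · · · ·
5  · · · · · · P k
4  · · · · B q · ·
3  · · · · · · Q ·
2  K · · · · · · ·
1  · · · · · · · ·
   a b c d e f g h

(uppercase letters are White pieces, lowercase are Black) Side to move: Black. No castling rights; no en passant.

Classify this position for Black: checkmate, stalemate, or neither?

Black to move; black king on h5.
In check: yes, from the white rook on h7.
King squares — g4: attacked by Qg3; h4: attacked by Qg3; g5: attacked by Qg3; g6: attacked by Be4; h6: attacked by Pg5.
Legal moves for Black: none.
In check with no legal moves → checkmate.

checkmate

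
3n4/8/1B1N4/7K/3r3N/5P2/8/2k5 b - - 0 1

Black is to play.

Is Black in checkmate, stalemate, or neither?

Black to move; black king on c1.
In check: no.
Legal moves for Black include: Nf7, Nb7, Ne6, Nc6, Rxd6, Rd5+, Rxh4+, Rg4, Rf4, Re4, Rc4, Rb4, Ra4, Rd3, Rd2, Rd1, Kd2, Kc2, ... (list truncated; more exist).
Black has legal moves and is not in check → neither.

neither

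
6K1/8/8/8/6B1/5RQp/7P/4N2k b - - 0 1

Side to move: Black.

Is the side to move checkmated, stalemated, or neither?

Black to move; black king on h1.
In check: no.
King squares — g1: attacked by Qg3; g2: attacked by Ne1; h2: attacked by Qg3.
Legal moves for Black: none.
Not in check and no legal moves → stalemate.

stalemate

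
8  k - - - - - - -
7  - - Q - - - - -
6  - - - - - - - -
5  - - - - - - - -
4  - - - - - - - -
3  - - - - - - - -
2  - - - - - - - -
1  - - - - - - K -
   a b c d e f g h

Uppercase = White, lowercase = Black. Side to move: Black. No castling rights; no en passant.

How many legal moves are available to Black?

Black to move; king on a8.
In check: no.
Legal moves: none.
Count: 0.

0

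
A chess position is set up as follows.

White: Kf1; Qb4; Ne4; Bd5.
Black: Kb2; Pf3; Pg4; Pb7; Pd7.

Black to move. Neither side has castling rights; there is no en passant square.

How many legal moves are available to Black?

Black to move; king on b2.
In check: yes, from the white queen on b4.
Legal moves: Kc2, Kc1, Ka1.
Count: 3.

3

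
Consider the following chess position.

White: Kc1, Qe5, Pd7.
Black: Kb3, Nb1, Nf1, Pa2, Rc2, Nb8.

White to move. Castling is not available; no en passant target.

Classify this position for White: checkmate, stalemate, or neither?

White to move; white king on c1.
In check: yes, from the black rook on c2.
King squares — b1: attacked by Pa2; d1: available; b2: attacked by Rc2; c2: attacked by Kb3; d2: attacked by Nb1.
Legal moves for White: Kd1.
White is in check but has 1 legal move → neither.

neither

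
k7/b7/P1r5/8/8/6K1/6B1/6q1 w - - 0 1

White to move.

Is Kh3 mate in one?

no

After Kh3: black king on a8; in check: no.
Black is not in check, so this cannot be checkmate.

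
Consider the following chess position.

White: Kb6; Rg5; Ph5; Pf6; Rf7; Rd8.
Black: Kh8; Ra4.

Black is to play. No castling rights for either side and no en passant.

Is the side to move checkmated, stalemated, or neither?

checkmate

Black to move; black king on h8.
In check: yes, from the white rook on d8.
King squares — g7: attacked by Rg5; h7: attacked by Rf7; g8: attacked by Rg5.
Legal moves for Black: none.
In check with no legal moves → checkmate.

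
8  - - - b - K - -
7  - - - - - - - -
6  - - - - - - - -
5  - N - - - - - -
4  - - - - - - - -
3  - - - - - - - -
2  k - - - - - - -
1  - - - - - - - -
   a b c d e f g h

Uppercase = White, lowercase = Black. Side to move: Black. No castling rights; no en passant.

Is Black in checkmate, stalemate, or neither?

neither

Black to move; black king on a2.
In check: no.
Legal moves for Black: Be7+, Bc7, Bf6, Bb6, Bg5, Ba5, Bh4, Kb3, Kb2, Kb1, Ka1.
Black has 11 legal moves and is not in check → neither.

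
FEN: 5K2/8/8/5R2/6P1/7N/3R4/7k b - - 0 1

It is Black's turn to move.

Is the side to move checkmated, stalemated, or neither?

stalemate

Black to move; black king on h1.
In check: no.
King squares — g1: attacked by Nh3; g2: attacked by Rd2; h2: attacked by Rd2.
Legal moves for Black: none.
Not in check and no legal moves → stalemate.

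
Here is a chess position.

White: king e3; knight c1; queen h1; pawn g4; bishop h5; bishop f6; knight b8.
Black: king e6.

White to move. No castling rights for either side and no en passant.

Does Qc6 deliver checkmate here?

yes

After Qc6: black king on e6; in check: yes, from the white queen on c6.
King squares — d5: attacked by Qc6; e5: attacked by Bf6; f5: attacked by Pg4; d6: attacked by Qc6; f6: attacked by Qc6; d7: attacked by Qc6; e7: attacked by Bf6; f7: attacked by Bh5.
Black has no legal moves → checkmate.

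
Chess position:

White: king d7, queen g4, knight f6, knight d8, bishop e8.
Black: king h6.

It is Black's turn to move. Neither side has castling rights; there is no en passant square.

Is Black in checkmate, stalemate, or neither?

stalemate

Black to move; black king on h6.
In check: no.
King squares — g5: attacked by Qg4; h5: attacked by Qg4; g6: attacked by Qg4; g7: attacked by Qg4; h7: attacked by Nf6.
Legal moves for Black: none.
Not in check and no legal moves → stalemate.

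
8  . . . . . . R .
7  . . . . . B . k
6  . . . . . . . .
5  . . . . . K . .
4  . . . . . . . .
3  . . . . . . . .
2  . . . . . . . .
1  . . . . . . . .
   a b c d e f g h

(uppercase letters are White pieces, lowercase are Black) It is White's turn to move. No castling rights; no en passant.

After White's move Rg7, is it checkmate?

After Rg7: black king on h7; in check: yes, from the white rook on g7.
Black has 3 legal replies: Kh8, Kxg7, Kh6.
In check but a legal move exists → not checkmate.

no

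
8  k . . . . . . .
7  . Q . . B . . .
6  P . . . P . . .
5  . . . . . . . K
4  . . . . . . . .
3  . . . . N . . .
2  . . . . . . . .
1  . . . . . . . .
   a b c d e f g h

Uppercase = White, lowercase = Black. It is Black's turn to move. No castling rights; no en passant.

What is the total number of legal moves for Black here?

0

Black to move; king on a8.
In check: yes, from the white queen on b7.
Legal moves: none.
Count: 0.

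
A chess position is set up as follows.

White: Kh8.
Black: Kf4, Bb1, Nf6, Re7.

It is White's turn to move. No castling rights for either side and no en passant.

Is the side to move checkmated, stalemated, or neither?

White to move; white king on h8.
In check: no.
King squares — g7: attacked by Re7; h7: attacked by Bb1; g8: attacked by Nf6.
Legal moves for White: none.
Not in check and no legal moves → stalemate.

stalemate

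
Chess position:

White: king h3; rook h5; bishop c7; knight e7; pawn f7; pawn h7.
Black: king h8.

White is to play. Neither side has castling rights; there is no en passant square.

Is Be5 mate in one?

yes

After Be5: black king on h8; in check: yes, from the white bishop on e5.
King squares — g7: attacked by Be5; h7: attacked by Rh5; g8: attacked by Ne7.
Black has no legal moves → checkmate.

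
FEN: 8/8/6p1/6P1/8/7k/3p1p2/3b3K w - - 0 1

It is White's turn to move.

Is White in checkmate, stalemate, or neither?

White to move; white king on h1.
In check: no.
King squares — g1: attacked by Pf2; g2: attacked by Kh3; h2: attacked by Kh3.
Legal moves for White: none.
Not in check and no legal moves → stalemate.

stalemate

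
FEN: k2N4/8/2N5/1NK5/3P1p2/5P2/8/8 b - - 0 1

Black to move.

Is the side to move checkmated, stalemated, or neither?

Black to move; black king on a8.
In check: no.
King squares — a7: attacked by Nb5; b7: attacked by Nd8; b8: attacked by Nc6.
Legal moves for Black: none.
Not in check and no legal moves → stalemate.

stalemate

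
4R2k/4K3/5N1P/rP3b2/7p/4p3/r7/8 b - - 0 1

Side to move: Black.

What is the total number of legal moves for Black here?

0

Black to move; king on h8.
In check: yes, from the white rook on e8.
Legal moves: none.
Count: 0.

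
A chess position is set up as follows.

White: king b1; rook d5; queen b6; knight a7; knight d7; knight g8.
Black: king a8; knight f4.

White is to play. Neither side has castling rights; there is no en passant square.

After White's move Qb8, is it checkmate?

yes

After Qb8: black king on a8; in check: yes, from the white queen on b8.
King squares — a7: attacked by Qb8; b7: attacked by Qb8; b8: attacked by Nd7.
Black has no legal moves → checkmate.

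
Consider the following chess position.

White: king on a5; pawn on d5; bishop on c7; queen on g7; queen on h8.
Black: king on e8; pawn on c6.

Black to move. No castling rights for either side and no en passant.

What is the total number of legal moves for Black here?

0

Black to move; king on e8.
In check: yes, from the white queen on h8.
Legal moves: none.
Count: 0.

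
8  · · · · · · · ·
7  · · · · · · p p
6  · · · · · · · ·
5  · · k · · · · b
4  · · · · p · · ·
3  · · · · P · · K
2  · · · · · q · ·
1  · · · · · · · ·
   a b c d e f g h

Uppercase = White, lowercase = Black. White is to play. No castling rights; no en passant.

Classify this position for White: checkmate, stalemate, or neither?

White to move; white king on h3.
In check: no.
King squares — g2: attacked by Qf2; h2: attacked by Qf2; g3: attacked by Qf2; g4: attacked by Bh5; h4: attacked by Qf2.
Legal moves for White: none.
Not in check and no legal moves → stalemate.

stalemate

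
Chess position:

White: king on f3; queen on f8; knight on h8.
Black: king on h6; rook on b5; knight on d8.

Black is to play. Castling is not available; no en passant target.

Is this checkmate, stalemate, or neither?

Black to move; black king on h6.
In check: yes, from the white queen on f8.
King squares — g5: available; h5: available; g6: attacked by Nh8; g7: attacked by Qf8; h7: available.
Legal moves for Black: Kh7, Kh5, Kg5.
Black is in check but has 3 legal moves → neither.

neither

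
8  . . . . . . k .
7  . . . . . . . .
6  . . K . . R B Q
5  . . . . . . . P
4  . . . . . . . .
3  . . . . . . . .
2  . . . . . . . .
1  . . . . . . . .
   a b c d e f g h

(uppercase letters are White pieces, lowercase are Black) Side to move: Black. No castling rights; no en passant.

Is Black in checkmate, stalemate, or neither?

stalemate

Black to move; black king on g8.
In check: no.
King squares — f7: attacked by Rf6; g7: attacked by Qh6; h7: attacked by Bg6; f8: attacked by Rf6; h8: attacked by Qh6.
Legal moves for Black: none.
Not in check and no legal moves → stalemate.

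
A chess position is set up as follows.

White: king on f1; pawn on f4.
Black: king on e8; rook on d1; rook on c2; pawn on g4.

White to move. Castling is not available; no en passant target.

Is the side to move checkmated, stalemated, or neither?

checkmate

White to move; white king on f1.
In check: yes, from the black rook on d1.
King squares — e1: attacked by Rd1; g1: attacked by Rd1; e2: attacked by Rc2; f2: attacked by Rc2; g2: attacked by Rc2.
Legal moves for White: none.
In check with no legal moves → checkmate.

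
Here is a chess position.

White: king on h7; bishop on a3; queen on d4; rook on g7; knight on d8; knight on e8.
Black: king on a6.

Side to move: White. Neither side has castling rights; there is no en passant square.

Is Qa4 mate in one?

After Qa4: black king on a6; in check: yes, from the white queen on a4.
Black has 1 legal reply: Kb6.
In check but a legal move exists → not checkmate.

no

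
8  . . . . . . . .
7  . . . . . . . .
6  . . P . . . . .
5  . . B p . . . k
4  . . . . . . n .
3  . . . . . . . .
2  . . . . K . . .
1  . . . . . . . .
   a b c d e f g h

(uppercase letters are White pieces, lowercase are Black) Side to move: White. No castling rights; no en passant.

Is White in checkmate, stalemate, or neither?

White to move; white king on e2.
In check: no.
Legal moves for White: Bf8, Be7, Ba7, Bd6, Bb6, Bd4, Bb4, Be3, Ba3, Bf2, Bg1, Kf3, Kd3, Kd2, Kf1, Ke1, Kd1, c7.
White has 18 legal moves and is not in check → neither.

neither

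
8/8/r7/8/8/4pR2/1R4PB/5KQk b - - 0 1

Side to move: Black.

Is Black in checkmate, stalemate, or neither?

Black to move; black king on h1.
In check: yes, from the white queen on g1.
King squares — g1: attacked by Kf1; g2: attacked by Kf1; h2: attacked by Qg1.
Legal moves for Black: none.
In check with no legal moves → checkmate.

checkmate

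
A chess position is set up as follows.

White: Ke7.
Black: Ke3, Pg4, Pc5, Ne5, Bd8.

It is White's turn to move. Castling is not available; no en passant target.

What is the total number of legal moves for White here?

5

White to move; king on e7.
In check: yes, from the black bishop on d8.
Legal moves: Kf8, Ke8, Kxd8, Ke6, Kd6.
Count: 5.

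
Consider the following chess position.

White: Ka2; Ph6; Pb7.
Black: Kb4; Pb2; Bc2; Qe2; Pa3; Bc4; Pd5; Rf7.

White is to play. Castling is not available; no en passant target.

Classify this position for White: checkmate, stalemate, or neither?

White to move; white king on a2.
In check: yes, from the black bishop on c4.
King squares — a1: attacked by Pb2; b1: attacked by Bc2; b2: attacked by Pa3; a3: attacked by Kb4; b3: attacked by Bc2.
Legal moves for White: none.
In check with no legal moves → checkmate.

checkmate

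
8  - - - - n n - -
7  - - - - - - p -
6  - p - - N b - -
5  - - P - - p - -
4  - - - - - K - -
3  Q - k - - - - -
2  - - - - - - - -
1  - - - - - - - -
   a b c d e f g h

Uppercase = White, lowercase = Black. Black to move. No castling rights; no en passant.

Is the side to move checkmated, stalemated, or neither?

neither

Black to move; black king on c3.
In check: yes, from the white queen on a3.
King squares — b2: attacked by Qa3; c2: available; d2: available; b3: attacked by Qa3; d3: attacked by Qa3; b4: attacked by Qa3; c4: available; d4: attacked by Ne6.
Legal moves for Black: Kc4, Kd2, Kc2.
Black is in check but has 3 legal moves → neither.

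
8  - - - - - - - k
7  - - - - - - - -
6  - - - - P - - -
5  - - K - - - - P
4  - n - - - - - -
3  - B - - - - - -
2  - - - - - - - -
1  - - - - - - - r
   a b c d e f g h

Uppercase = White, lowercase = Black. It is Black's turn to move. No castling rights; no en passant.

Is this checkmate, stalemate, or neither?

neither

Black to move; black king on h8.
In check: no.
Legal moves for Black include: Kg8, Kh7, Kg7, Nc6, Na6+, Nd5, Nd3+, Nc2, Na2, Rxh5+, Rh4, Rh3, Rh2, Rg1, Rf1, Re1, Rd1, Rc1+, ... (list truncated; more exist).
Black has legal moves and is not in check → neither.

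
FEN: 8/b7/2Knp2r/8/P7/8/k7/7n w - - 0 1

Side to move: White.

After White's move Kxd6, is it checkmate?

no

After Kxd6: black king on a2; in check: no.
Black is not in check, so this cannot be checkmate.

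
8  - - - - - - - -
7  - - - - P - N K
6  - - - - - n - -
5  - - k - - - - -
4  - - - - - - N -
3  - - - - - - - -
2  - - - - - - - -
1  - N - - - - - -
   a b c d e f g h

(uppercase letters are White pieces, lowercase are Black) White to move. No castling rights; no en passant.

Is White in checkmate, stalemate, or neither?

White to move; white king on h7.
In check: yes, from the black knight on f6.
King squares — g6: available; h6: available; g7: own knight; g8: attacked by Nf6; h8: available.
Legal moves for White: Kh8, Kh6, Kg6, Nxf6.
White is in check but has 4 legal moves → neither.

neither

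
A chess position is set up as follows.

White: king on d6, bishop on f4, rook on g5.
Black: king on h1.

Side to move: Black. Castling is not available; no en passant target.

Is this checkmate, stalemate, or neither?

stalemate

Black to move; black king on h1.
In check: no.
King squares — g1: attacked by Rg5; g2: attacked by Rg5; h2: attacked by Bf4.
Legal moves for Black: none.
Not in check and no legal moves → stalemate.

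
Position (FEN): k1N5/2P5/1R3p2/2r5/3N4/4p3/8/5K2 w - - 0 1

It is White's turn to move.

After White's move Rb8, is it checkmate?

After Rb8: black king on a8; in check: yes, from the white rook on b8.
King squares — a7: attacked by Nc8; b7: attacked by Rb8; b8: attacked by Pc7.
Black has no legal moves → checkmate.

yes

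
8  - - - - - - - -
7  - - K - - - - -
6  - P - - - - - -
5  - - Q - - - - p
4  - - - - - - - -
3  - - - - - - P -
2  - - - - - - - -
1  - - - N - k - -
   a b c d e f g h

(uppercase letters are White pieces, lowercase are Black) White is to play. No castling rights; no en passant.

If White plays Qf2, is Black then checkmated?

yes

After Qf2: black king on f1; in check: yes, from the white queen on f2.
King squares — e1: attacked by Qf2; g1: attacked by Qf2; e2: attacked by Qf2; f2: attacked by Nd1; g2: attacked by Qf2.
Black has no legal moves → checkmate.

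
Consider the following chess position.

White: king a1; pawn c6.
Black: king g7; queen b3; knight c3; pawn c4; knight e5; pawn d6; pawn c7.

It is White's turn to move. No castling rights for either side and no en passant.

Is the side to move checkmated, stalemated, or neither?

White to move; white king on a1.
In check: no.
King squares — b1: attacked by Qb3; a2: attacked by Qb3; b2: attacked by Qb3.
Legal moves for White: none.
Not in check and no legal moves → stalemate.

stalemate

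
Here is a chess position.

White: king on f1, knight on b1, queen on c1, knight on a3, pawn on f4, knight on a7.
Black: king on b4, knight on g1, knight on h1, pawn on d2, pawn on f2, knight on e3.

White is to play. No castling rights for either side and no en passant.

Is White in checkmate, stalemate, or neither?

White to move; white king on f1.
In check: yes, from the black knight on e3.
King squares — e1: attacked by Pd2; g1: attacked by Pf2; e2: attacked by Ng1; f2: attacked by Nh1; g2: attacked by Ne3.
Legal moves for White: none.
In check with no legal moves → checkmate.

checkmate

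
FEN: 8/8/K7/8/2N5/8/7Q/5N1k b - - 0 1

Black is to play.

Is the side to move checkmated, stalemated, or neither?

checkmate

Black to move; black king on h1.
In check: yes, from the white queen on h2.
King squares — g1: attacked by Qh2; g2: attacked by Qh2; h2: attacked by Nf1.
Legal moves for Black: none.
In check with no legal moves → checkmate.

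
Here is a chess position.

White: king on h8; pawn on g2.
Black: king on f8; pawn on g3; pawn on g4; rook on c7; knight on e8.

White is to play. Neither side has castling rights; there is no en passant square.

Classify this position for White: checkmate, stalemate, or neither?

White to move; white king on h8.
In check: no.
King squares — g7: attacked by Rc7; h7: attacked by Rc7; g8: attacked by Kf8.
Legal moves for White: none.
Not in check and no legal moves → stalemate.

stalemate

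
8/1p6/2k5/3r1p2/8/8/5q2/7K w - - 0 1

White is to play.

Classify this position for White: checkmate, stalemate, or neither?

stalemate

White to move; white king on h1.
In check: no.
King squares — g1: attacked by Qf2; g2: attacked by Qf2; h2: attacked by Qf2.
Legal moves for White: none.
Not in check and no legal moves → stalemate.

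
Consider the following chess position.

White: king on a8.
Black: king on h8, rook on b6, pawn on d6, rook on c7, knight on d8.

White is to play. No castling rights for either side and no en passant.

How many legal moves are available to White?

0

White to move; king on a8.
In check: no.
Legal moves: none.
Count: 0.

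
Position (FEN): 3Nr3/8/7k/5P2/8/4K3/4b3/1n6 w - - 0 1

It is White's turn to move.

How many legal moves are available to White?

White to move; king on e3.
In check: yes, from the black rook on e8.
Legal moves: Kf4, Kd4, Kf2, Ne6.
Count: 4.

4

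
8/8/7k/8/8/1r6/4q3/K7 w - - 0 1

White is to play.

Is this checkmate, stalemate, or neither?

White to move; white king on a1.
In check: no.
King squares — b1: attacked by Rb3; a2: attacked by Qe2; b2: attacked by Qe2.
Legal moves for White: none.
Not in check and no legal moves → stalemate.

stalemate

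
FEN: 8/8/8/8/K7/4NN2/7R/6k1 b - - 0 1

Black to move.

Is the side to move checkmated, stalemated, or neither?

Black to move; black king on g1.
In check: yes, from the white knight on f3.
King squares — f1: attacked by Ne3; h1: attacked by Rh2; f2: attacked by Rh2; g2: attacked by Rh2; h2: attacked by Nf3.
Legal moves for Black: none.
In check with no legal moves → checkmate.

checkmate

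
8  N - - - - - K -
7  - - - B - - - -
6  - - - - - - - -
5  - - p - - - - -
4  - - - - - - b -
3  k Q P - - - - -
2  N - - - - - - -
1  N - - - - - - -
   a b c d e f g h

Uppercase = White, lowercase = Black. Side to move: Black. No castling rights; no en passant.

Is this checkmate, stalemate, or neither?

Black to move; black king on a3.
In check: yes, from the white queen on b3.
King squares — a2: attacked by Qb3; b2: attacked by Qb3; b3: attacked by Na1; a4: attacked by Qb3; b4: attacked by Na2.
Legal moves for Black: none.
In check with no legal moves → checkmate.

checkmate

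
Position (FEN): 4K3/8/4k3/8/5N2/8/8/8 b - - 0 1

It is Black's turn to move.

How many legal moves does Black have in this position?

4

Black to move; king on e6.
In check: yes, from the white knight on f4.
Legal moves: Kf6, Kd6, Kf5, Ke5.
Count: 4.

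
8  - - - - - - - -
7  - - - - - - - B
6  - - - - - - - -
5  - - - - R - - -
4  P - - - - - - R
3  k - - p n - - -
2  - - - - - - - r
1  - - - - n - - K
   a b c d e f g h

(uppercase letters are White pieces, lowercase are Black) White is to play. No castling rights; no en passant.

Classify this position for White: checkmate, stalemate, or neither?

neither

White to move; white king on h1.
In check: yes, from the black rook on h2.
King squares — g1: available; g2: attacked by Ne1; h2: available.
Legal moves for White: Kxh2, Kg1, Rxh2.
White is in check but has 3 legal moves → neither.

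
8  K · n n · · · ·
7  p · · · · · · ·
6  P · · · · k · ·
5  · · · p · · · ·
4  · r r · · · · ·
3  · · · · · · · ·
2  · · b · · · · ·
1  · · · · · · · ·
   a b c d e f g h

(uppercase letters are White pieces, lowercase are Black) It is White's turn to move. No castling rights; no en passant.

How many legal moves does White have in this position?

White to move; king on a8.
In check: no.
Legal moves: none.
Count: 0.

0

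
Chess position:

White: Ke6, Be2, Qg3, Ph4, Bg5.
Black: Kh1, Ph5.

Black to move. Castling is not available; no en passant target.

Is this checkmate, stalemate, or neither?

Black to move; black king on h1.
In check: no.
King squares — g1: attacked by Qg3; g2: attacked by Qg3; h2: attacked by Qg3.
Legal moves for Black: none.
Not in check and no legal moves → stalemate.

stalemate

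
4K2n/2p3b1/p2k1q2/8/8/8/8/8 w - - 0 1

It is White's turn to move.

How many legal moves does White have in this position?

0

White to move; king on e8.
In check: no.
Legal moves: none.
Count: 0.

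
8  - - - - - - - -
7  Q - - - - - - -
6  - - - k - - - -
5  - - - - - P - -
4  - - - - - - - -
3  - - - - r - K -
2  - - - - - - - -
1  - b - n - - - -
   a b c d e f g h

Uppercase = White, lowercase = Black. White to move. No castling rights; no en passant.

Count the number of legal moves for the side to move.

White to move; king on g3.
In check: yes, from the black rook on e3.
Legal moves: Kh4, Kg4, Kf4, Kh2, Kg2, Qxe3.
Count: 6.

6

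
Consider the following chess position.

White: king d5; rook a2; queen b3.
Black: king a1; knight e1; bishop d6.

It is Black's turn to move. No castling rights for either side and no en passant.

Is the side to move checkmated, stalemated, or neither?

checkmate

Black to move; black king on a1.
In check: yes, from the white rook on a2.
King squares — b1: attacked by Qb3; a2: attacked by Qb3; b2: attacked by Ra2.
Legal moves for Black: none.
In check with no legal moves → checkmate.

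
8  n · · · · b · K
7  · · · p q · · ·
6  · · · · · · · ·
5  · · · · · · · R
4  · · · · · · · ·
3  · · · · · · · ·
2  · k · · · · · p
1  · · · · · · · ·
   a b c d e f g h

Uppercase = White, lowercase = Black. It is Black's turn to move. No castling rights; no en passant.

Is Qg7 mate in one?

yes

After Qg7: white king on h8; in check: yes, from the black queen on g7.
King squares — g7: attacked by Bf8; h7: attacked by Qg7; g8: attacked by Qg7.
White has no legal moves → checkmate.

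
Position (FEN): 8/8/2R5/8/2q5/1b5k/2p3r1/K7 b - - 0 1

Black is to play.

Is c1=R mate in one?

After c1=R: white king on a1; in check: yes, from the black rook on c1.
King squares — b1: attacked by Rc1; a2: attacked by Rg2; b2: attacked by Rg2.
White has no legal moves → checkmate.

yes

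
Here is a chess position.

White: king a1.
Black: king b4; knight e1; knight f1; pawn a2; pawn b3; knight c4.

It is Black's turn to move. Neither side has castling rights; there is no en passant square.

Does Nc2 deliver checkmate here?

After Nc2: white king on a1; in check: yes, from the black knight on c2.
King squares — b1: attacked by Pa2; a2: attacked by Pb3; b2: attacked by Nc4.
White has no legal moves → checkmate.

yes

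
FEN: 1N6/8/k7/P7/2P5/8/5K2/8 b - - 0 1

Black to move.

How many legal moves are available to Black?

Black to move; king on a6.
In check: yes, from the white knight on b8.
Legal moves: Kb7, Ka7, Kxa5.
Count: 3.

3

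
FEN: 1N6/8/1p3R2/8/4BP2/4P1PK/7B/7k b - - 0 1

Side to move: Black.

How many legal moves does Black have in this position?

0

Black to move; king on h1.
In check: yes, from the white bishop on e4.
Legal moves: none.
Count: 0.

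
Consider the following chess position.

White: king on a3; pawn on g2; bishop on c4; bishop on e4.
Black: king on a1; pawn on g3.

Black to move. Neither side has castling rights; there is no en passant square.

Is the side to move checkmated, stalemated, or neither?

Black to move; black king on a1.
In check: no.
King squares — b1: attacked by Be4; a2: attacked by Ka3; b2: attacked by Ka3.
Legal moves for Black: none.
Not in check and no legal moves → stalemate.

stalemate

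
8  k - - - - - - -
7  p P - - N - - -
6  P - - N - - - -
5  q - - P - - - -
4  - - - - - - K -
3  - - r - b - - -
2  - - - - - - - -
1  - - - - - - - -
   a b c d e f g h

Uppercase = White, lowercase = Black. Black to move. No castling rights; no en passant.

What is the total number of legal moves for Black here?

1

Black to move; king on a8.
In check: yes, from the white pawn on b7.
Legal moves: Kb8.
Count: 1.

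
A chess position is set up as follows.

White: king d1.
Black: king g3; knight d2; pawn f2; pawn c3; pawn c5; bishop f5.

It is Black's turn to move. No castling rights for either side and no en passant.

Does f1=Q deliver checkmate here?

After f1=Q: white king on d1; in check: yes, from the black queen on f1.
King squares — c1: attacked by Qf1; e1: attacked by Qf1; c2: attacked by Bf5; d2: attacked by Pc3; e2: attacked by Qf1.
White has no legal moves → checkmate.

yes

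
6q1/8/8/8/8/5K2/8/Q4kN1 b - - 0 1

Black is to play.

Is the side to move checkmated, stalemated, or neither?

checkmate

Black to move; black king on f1.
In check: yes, from the white queen on a1.
King squares — e1: attacked by Qa1; g1: attacked by Qa1; e2: attacked by Ng1; f2: attacked by Kf3; g2: attacked by Kf3.
Legal moves for Black: none.
In check with no legal moves → checkmate.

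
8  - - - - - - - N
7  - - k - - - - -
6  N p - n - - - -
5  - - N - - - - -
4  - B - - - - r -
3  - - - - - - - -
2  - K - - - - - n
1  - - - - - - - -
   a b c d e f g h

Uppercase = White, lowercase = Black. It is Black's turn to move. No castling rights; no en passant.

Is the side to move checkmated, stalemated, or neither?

neither

Black to move; black king on c7.
In check: yes, from the white knight on a6.
King squares — b6: own pawn; c6: available; d6: own knight; b7: attacked by Nc5; d7: attacked by Nc5; b8: attacked by Na6; c8: available; d8: available.
Legal moves for Black: Kd8, Kc8, Kc6.
Black is in check but has 3 legal moves → neither.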